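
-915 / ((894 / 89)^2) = -2415905 / 266412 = -9.07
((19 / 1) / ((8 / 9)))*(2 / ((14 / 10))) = 855 / 28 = 30.54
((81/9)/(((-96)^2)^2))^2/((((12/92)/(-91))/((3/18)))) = -2093/1603087953297408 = -0.00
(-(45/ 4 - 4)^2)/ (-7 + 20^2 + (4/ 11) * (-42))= -9251/ 66480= -0.14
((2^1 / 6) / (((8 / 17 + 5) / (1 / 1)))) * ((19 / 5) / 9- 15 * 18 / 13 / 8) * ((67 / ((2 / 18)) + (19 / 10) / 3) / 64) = -1.25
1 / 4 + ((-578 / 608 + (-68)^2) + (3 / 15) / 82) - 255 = 272232567 / 62320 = 4368.30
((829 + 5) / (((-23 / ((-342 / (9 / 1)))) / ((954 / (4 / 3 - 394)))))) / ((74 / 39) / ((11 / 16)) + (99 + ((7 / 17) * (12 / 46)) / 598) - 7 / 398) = -159350269282776 / 4842939567155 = -32.90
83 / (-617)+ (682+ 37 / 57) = 24003356 / 35169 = 682.51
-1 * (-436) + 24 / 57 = 8292 / 19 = 436.42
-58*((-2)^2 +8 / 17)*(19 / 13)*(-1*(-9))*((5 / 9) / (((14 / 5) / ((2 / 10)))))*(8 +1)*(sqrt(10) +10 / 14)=-1884420*sqrt(10) / 1547- 9422100 / 10829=-4722.09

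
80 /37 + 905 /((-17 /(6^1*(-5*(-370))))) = -371682140 /629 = -590909.60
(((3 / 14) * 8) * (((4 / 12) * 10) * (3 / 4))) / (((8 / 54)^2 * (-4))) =-48.82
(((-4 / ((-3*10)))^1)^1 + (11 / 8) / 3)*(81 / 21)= 639 / 280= 2.28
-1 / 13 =-0.08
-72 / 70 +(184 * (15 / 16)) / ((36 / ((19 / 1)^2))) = 1452161 / 840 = 1728.76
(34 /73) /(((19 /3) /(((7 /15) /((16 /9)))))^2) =67473 /84329600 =0.00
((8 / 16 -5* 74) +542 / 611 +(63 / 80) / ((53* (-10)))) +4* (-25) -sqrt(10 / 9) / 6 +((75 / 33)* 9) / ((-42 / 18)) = -952275481961 / 1994792800 -sqrt(10) / 18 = -477.56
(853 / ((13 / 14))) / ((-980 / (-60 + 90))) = -2559 / 91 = -28.12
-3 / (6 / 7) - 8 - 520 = -1063 / 2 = -531.50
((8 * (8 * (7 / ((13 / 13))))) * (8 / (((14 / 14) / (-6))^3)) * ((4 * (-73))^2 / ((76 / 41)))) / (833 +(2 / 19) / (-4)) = -150348398592 / 3517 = -42749047.08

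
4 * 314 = 1256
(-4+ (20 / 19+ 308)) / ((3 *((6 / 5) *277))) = 1610 / 5263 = 0.31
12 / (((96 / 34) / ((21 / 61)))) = 357 / 244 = 1.46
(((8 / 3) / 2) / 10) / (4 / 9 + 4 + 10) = 3 / 325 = 0.01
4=4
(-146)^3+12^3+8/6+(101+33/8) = -74647237/24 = -3110301.54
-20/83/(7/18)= -360/581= -0.62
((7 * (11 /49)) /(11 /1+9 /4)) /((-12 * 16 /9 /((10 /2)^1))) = -165 /5936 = -0.03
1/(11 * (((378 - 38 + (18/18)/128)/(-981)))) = -41856/159577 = -0.26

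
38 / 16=2.38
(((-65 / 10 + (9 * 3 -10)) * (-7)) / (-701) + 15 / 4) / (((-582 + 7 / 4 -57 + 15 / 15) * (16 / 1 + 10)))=-10809 / 46385170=-0.00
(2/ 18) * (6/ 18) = 0.04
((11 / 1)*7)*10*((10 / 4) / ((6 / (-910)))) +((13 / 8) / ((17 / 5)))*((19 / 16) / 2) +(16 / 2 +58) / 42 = -26682486449 / 91392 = -291956.48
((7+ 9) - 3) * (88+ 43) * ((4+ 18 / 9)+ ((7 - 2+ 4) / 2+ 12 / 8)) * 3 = 61308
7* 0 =0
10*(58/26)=290/13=22.31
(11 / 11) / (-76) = -1 / 76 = -0.01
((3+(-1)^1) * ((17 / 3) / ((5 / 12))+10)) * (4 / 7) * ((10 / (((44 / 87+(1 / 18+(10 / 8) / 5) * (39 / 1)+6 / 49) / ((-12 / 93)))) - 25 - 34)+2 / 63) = -1553099764144 / 974810655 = -1593.23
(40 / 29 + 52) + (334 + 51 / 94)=1057475 / 2726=387.92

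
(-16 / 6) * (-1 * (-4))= -32 / 3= -10.67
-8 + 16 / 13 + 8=16 / 13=1.23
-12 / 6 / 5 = -2 / 5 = -0.40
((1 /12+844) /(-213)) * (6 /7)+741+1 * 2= 315071 /426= 739.60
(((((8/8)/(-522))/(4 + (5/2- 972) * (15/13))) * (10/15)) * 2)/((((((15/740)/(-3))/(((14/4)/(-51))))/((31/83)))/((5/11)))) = 4175080/1056613323249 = 0.00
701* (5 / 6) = 3505 / 6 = 584.17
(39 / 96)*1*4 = 1.62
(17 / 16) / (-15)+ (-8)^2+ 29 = 22303 / 240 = 92.93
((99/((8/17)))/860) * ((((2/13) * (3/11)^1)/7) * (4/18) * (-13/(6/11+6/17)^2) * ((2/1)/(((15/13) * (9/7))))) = -7728149/1092268800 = -0.01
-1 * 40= -40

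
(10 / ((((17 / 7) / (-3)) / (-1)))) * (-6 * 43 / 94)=-27090 / 799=-33.90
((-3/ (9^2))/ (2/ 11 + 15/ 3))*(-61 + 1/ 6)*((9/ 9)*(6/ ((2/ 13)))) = 16.96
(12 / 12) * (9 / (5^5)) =9 / 3125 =0.00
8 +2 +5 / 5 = 11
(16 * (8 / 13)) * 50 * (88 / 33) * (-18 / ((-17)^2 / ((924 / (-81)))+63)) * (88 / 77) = -36044800 / 50271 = -717.01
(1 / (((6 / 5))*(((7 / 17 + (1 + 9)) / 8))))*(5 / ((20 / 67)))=10.73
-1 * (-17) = 17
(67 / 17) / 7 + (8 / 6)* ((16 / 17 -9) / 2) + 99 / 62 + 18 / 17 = -47675 / 22134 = -2.15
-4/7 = -0.57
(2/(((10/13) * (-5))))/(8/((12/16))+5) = -39/1175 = -0.03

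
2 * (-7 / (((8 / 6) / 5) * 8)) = -105 / 16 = -6.56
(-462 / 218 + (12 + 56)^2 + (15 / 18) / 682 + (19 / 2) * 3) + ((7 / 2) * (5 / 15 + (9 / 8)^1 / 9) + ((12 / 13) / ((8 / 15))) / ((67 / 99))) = 2410993894765 / 517987184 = 4654.54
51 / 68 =3 / 4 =0.75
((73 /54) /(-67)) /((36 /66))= -803 /21708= -0.04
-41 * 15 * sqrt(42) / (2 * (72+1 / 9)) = -5535 * sqrt(42) / 1298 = -27.64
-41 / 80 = -0.51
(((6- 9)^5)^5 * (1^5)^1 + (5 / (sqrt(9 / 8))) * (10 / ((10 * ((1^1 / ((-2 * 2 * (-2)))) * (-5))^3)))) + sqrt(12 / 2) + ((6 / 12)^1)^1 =-1694577218885 / 2- 1024 * sqrt(2) / 75 + sqrt(6) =-847288609459.36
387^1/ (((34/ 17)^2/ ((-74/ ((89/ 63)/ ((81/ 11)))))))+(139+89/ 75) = -37178.43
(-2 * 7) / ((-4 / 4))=14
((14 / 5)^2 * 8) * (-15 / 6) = -156.80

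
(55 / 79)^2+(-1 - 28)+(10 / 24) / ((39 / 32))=-20572148 / 730197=-28.17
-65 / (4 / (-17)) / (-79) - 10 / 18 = -11525 / 2844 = -4.05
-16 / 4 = -4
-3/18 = -1/6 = -0.17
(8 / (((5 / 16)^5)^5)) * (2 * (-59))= -1196662166615448555012887825874944 / 298023223876953125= -4015331929667073.87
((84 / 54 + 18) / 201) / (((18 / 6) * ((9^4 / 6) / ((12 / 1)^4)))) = 90112 / 146529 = 0.61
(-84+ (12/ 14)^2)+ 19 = -3149/ 49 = -64.27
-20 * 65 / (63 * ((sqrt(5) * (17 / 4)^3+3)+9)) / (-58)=-10649600 / 73139694789+204380800 * sqrt(5) / 219419084367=0.00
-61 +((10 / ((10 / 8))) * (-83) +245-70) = -550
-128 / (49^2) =-128 / 2401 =-0.05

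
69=69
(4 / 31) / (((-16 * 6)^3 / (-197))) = 197 / 6856704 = 0.00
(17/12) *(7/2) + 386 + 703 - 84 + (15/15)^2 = 24263/24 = 1010.96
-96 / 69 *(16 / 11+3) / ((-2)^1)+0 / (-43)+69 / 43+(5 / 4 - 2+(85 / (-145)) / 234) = 583358441 / 147649788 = 3.95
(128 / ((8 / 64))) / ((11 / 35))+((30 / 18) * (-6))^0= 35851 / 11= 3259.18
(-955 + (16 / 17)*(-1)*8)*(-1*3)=49089 / 17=2887.59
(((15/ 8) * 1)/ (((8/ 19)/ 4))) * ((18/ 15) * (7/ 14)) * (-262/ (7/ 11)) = -246411/ 56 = -4400.20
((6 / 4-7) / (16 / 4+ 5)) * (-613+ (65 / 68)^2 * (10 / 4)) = 20708963 / 55488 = 373.22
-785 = -785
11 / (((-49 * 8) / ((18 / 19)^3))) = -8019 / 336091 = -0.02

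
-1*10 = -10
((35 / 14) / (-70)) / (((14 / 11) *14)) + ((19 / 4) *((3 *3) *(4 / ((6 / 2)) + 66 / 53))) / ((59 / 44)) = 1410765763 / 17160976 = 82.21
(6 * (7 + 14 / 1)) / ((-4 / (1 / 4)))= -63 / 8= -7.88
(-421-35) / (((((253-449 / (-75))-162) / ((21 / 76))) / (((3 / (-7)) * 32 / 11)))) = 64800 / 40007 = 1.62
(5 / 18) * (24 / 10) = 2 / 3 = 0.67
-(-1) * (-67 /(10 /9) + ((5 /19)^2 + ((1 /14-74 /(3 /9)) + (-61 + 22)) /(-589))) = -23417963 /391685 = -59.79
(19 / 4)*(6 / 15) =19 / 10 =1.90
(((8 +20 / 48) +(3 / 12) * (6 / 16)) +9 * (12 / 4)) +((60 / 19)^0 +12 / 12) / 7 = 24055 / 672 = 35.80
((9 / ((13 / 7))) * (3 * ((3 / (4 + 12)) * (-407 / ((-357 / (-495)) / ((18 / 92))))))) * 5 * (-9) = 2203019775 / 162656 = 13544.04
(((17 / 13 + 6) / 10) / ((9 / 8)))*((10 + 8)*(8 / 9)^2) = 9728 / 1053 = 9.24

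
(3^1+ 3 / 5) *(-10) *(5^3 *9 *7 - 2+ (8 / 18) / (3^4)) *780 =-5968997840 / 27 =-221073994.07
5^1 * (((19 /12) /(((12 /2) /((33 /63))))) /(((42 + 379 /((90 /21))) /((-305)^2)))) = 486055625 /986076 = 492.92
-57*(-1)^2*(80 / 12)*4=-1520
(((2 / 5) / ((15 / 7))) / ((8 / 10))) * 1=7 / 30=0.23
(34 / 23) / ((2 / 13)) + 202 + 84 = 6799 / 23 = 295.61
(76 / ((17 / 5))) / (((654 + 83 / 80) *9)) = 30400 / 8017659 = 0.00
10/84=5/42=0.12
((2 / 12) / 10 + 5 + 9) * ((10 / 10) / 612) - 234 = -8591639 / 36720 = -233.98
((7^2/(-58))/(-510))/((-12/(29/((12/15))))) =-49/9792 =-0.01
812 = 812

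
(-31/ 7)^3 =-29791/ 343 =-86.85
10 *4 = 40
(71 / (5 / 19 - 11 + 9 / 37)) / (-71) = 703 / 7377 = 0.10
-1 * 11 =-11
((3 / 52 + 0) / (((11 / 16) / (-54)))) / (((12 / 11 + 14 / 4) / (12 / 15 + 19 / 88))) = -72414 / 72215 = -1.00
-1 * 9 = -9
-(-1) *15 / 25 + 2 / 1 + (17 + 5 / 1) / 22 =18 / 5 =3.60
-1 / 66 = -0.02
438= 438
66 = 66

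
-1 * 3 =-3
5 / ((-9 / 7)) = -35 / 9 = -3.89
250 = 250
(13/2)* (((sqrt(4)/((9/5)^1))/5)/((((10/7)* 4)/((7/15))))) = 637/5400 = 0.12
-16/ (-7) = 16/ 7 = 2.29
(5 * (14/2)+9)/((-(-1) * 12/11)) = 121/3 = 40.33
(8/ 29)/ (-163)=-8/ 4727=-0.00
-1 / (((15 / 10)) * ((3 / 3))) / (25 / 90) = -12 / 5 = -2.40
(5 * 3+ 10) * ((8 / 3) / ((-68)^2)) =25 / 1734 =0.01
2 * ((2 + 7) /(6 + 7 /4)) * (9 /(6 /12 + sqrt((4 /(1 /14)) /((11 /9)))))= -14256 /62155 + 15552 * sqrt(154) /62155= 2.88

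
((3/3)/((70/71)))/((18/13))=923/1260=0.73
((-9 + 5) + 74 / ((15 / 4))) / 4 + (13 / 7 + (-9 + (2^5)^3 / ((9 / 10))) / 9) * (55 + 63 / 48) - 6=5167742243 / 22680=227854.60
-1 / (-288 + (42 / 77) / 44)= 242 / 69693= 0.00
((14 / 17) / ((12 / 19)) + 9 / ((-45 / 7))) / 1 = -49 / 510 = -0.10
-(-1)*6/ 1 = 6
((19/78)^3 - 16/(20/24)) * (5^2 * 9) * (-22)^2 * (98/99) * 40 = -82728075.94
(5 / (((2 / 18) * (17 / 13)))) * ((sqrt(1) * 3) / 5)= 351 / 17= 20.65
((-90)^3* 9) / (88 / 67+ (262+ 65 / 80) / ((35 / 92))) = -820562400 / 86563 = -9479.37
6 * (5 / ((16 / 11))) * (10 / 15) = 55 / 4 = 13.75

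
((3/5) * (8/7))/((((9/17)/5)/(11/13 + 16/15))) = 12.39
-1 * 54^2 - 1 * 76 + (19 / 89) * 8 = -266136 / 89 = -2990.29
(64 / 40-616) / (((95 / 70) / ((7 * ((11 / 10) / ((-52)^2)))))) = -103488 / 80275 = -1.29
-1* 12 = -12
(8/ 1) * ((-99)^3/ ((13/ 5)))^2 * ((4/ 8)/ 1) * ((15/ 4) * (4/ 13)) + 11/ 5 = 7061101120531667/ 10985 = 642794822078.44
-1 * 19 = -19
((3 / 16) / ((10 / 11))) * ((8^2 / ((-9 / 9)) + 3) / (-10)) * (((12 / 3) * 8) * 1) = 2013 / 50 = 40.26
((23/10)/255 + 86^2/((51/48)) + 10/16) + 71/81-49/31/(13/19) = 772479663827/110986200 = 6960.14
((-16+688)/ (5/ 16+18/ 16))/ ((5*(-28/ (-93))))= 35712/ 115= 310.54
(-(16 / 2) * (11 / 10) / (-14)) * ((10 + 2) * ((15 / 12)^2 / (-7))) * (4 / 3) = -110 / 49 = -2.24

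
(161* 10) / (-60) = -161 / 6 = -26.83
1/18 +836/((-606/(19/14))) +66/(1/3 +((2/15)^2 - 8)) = -228768899/21901446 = -10.45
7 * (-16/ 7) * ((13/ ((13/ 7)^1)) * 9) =-1008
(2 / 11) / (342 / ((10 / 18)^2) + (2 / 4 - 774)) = 100 / 184019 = 0.00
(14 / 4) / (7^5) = 1 / 4802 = 0.00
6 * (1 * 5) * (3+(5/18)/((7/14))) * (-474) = -50560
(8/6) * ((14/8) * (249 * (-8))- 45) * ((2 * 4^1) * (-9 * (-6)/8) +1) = -258940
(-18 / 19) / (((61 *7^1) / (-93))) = 0.21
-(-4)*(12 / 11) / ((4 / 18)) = 216 / 11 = 19.64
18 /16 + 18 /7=207 /56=3.70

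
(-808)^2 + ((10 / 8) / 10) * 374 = 2611643 / 4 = 652910.75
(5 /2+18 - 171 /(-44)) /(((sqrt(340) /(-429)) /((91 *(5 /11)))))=-23468.41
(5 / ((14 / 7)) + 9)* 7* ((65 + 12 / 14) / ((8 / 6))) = 31809 / 8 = 3976.12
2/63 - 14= -880/63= -13.97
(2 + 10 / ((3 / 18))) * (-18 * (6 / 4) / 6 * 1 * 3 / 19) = -837 / 19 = -44.05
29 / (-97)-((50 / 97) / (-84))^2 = -4962757 / 16597476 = -0.30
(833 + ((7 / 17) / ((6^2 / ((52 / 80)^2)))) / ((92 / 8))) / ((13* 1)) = 2345062783 / 36597600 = 64.08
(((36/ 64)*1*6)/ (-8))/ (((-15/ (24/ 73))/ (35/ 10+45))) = 2619/ 5840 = 0.45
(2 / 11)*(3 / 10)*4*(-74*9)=-7992 / 55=-145.31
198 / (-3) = -66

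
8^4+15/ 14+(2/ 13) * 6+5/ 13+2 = 746269/ 182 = 4100.38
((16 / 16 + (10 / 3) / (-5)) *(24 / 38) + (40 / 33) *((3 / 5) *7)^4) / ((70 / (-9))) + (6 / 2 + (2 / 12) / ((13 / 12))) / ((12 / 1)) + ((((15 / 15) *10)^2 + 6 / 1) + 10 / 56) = 4130952521 / 71321250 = 57.92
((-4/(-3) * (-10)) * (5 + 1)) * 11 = -880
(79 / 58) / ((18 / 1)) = 79 / 1044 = 0.08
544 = 544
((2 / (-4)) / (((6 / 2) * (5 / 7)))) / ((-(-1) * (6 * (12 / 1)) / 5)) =-7 / 432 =-0.02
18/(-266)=-9/133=-0.07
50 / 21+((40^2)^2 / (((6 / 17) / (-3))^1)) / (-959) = 65286850 / 2877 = 22692.68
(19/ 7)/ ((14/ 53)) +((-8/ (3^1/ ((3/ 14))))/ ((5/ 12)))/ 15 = 24951/ 2450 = 10.18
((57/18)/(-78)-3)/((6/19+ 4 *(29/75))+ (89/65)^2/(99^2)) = -9569070225/5861939764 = -1.63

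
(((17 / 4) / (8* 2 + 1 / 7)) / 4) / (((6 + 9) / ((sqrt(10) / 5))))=119* sqrt(10) / 135600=0.00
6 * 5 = 30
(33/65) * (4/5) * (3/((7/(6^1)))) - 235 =-532249/2275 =-233.96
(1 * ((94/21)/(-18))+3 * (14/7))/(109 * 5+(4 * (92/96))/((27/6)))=1087/103166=0.01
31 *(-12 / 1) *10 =-3720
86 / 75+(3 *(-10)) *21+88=-40564 / 75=-540.85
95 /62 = 1.53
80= 80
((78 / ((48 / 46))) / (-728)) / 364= -23 / 81536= -0.00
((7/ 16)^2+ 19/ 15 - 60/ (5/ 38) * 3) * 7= -36732647/ 3840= -9565.79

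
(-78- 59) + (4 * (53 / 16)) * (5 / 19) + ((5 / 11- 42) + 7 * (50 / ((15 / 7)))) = -29407 / 2508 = -11.73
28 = 28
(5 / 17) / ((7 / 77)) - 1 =38 / 17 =2.24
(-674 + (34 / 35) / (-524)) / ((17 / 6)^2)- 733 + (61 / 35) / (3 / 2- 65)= -3928145413 / 4808093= -816.99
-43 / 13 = -3.31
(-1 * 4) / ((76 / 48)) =-2.53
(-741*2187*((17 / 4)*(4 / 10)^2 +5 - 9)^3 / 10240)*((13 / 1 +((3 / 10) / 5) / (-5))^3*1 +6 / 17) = 539345440148998193681139 / 42500000000000000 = 12690480.94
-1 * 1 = -1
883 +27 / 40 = 35347 / 40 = 883.68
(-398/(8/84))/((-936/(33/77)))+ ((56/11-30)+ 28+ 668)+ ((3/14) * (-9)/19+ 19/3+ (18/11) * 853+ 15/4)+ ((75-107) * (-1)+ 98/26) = 965209813/456456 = 2114.57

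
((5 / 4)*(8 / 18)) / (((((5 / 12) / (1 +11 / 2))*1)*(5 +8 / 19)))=494 / 309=1.60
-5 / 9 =-0.56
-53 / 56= -0.95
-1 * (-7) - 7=0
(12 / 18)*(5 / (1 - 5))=-5 / 6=-0.83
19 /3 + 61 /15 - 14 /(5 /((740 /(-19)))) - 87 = 3083 /95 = 32.45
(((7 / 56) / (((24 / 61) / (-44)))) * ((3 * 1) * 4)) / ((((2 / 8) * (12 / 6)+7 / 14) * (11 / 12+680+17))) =-2013 / 8375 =-0.24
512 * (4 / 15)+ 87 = 3353 / 15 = 223.53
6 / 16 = 3 / 8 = 0.38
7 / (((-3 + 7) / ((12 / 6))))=7 / 2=3.50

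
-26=-26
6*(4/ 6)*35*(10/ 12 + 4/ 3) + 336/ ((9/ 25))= 3710/ 3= 1236.67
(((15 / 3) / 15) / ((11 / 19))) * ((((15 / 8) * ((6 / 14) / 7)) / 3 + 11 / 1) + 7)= 44783 / 4312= 10.39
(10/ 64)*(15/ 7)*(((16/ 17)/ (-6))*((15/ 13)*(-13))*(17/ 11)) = 1.22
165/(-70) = -33/14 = -2.36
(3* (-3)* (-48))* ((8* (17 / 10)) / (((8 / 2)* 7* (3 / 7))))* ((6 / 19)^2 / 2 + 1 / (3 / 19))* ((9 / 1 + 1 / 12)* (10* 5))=512391560 / 361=1419367.20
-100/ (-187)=0.53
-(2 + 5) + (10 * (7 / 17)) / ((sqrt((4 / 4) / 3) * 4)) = -7 + 35 * sqrt(3) / 34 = -5.22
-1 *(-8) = 8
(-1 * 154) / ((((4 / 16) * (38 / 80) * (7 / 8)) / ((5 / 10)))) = -14080 / 19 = -741.05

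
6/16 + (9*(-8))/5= -561/40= -14.02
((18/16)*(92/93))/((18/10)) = 115/186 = 0.62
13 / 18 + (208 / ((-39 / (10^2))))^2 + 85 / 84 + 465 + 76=7979641 / 28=284987.18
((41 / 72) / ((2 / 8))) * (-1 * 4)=-82 / 9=-9.11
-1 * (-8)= 8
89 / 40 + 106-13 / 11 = 47099 / 440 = 107.04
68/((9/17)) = 1156/9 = 128.44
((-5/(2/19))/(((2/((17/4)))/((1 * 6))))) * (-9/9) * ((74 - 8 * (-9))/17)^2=44669.56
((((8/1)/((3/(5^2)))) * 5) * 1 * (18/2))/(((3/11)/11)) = 121000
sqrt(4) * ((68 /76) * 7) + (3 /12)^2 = 3827 /304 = 12.59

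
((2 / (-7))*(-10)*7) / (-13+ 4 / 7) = -140 / 87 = -1.61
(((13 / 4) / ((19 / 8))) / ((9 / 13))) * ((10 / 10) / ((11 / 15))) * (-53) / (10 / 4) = -35828 / 627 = -57.14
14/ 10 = 1.40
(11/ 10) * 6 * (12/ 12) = 33/ 5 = 6.60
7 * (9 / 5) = 63 / 5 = 12.60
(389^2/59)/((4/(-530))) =-40100065/118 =-339831.06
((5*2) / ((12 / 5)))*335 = 8375 / 6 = 1395.83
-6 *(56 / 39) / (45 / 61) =-6832 / 585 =-11.68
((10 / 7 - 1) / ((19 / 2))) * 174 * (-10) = -10440 / 133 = -78.50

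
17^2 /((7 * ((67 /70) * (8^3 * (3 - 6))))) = -1445 /51456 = -0.03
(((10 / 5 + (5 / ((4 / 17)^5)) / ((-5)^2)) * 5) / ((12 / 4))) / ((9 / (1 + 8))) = 476699 / 1024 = 465.53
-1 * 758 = -758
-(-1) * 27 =27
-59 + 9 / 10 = -581 / 10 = -58.10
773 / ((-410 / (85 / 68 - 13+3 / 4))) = 8503 / 410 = 20.74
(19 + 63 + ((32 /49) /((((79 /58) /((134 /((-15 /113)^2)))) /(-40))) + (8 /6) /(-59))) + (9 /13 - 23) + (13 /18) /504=-2804850882313769 /19239489360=-145786.14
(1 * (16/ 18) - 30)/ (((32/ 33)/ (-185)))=266585/ 48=5553.85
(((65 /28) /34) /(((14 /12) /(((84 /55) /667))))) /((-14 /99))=-1053 /1111222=-0.00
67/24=2.79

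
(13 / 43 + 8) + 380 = 16697 / 43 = 388.30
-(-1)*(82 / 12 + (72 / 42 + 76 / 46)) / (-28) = -9853 / 27048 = -0.36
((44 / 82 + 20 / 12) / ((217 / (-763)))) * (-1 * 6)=59078 / 1271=46.48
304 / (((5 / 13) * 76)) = 52 / 5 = 10.40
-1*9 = -9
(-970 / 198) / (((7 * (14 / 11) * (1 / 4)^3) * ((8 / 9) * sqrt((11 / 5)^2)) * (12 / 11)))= -16.50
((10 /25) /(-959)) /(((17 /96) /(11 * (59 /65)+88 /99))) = -0.03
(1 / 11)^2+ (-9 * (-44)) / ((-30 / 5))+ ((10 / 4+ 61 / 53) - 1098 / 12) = -153.84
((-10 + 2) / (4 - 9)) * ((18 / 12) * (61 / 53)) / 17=732 / 4505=0.16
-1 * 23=-23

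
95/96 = 0.99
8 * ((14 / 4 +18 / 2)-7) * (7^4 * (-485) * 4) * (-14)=2869291040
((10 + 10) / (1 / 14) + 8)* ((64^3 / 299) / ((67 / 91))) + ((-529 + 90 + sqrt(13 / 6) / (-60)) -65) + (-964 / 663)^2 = 342445.72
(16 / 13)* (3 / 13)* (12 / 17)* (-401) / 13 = -230976 / 37349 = -6.18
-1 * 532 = -532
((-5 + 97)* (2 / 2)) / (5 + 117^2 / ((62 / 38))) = 1426 / 130123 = 0.01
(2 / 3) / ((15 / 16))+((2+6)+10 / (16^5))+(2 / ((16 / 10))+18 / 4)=341180641 / 23592960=14.46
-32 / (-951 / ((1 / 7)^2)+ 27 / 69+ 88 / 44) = 368 / 535861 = 0.00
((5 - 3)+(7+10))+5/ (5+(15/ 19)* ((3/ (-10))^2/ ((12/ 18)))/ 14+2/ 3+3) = 5420377/ 276883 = 19.58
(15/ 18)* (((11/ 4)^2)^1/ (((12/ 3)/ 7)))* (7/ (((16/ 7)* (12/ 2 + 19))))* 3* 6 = 124509/ 5120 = 24.32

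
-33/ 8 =-4.12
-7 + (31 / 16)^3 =1119 / 4096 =0.27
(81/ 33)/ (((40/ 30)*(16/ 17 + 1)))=459/ 484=0.95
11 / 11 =1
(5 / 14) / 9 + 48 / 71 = 0.72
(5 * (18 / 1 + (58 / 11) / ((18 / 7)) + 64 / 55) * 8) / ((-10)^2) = 21002 / 2475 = 8.49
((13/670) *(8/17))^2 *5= 2704/6486605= 0.00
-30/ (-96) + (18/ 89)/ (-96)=0.31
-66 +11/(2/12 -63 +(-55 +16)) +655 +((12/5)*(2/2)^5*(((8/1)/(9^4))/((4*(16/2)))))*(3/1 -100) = 3934495888/6681285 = 588.88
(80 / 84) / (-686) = -10 / 7203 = -0.00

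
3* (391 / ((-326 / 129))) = -151317 / 326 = -464.16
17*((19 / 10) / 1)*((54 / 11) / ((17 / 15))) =1539 / 11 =139.91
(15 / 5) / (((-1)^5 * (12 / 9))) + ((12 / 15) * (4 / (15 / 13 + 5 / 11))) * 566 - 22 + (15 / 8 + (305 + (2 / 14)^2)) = 317529843 / 225400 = 1408.74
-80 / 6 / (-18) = 20 / 27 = 0.74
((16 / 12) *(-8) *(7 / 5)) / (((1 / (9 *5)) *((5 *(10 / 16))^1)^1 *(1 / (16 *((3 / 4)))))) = -64512 / 25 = -2580.48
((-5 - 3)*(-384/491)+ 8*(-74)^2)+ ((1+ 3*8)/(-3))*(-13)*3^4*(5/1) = 43055425/491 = 87689.26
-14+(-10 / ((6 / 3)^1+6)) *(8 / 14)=-103 / 7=-14.71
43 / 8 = 5.38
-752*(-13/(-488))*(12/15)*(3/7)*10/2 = -14664/427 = -34.34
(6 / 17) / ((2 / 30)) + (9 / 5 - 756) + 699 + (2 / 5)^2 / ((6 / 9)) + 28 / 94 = -986126 / 19975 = -49.37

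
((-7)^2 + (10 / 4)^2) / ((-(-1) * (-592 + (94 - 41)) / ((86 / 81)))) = -9503 / 87318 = -0.11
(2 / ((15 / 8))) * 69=368 / 5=73.60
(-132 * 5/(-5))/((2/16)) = 1056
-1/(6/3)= -1/2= -0.50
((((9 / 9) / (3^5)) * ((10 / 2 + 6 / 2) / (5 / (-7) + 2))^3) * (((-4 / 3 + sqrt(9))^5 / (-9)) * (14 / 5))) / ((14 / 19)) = -2085440000 / 387420489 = -5.38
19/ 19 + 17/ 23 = 40/ 23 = 1.74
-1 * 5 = -5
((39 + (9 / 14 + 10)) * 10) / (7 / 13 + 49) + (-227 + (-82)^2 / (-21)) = -7264679 / 13524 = -537.17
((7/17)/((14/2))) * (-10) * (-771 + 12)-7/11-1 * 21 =79444/187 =424.83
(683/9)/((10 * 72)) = 683/6480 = 0.11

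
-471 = -471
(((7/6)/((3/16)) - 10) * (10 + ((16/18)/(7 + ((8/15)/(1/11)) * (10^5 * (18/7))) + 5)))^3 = -113876971279431900983146446641144/625824926157246767886382209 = -181962.98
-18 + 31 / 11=-167 / 11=-15.18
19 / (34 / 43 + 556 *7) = 43 / 8810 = 0.00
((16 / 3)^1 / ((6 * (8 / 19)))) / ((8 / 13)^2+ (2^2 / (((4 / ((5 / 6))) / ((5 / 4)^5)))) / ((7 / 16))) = 2877056 / 8437971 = 0.34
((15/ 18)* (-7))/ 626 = -35/ 3756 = -0.01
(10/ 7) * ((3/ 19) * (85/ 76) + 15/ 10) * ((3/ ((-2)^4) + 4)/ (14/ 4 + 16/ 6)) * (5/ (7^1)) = 12165525/ 10471888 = 1.16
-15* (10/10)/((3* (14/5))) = -1.79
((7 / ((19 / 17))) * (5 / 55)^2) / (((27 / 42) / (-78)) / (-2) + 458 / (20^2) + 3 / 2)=0.02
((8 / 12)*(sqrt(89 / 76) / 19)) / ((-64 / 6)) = -sqrt(1691) / 11552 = -0.00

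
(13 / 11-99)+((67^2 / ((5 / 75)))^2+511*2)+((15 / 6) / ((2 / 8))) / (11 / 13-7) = 398992276985 / 88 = 4534003147.56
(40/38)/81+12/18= 1046/1539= 0.68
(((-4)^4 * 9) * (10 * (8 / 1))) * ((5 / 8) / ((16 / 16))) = 115200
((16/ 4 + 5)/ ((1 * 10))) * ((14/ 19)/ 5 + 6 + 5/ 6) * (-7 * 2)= -83559/ 950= -87.96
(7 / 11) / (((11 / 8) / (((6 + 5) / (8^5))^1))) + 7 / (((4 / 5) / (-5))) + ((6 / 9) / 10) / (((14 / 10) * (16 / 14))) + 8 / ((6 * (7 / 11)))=-39373165 / 946176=-41.61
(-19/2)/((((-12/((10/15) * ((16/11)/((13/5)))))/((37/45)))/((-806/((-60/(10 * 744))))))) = 21618656/891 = 24263.36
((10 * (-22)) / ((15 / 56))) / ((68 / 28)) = -17248 / 51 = -338.20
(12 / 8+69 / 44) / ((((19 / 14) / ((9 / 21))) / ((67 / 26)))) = 27135 / 10868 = 2.50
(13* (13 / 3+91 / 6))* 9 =4563 / 2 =2281.50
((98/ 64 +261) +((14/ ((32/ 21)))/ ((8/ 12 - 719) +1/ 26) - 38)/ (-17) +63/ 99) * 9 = 800826379821/ 335265568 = 2388.63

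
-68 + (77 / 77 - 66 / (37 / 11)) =-3205 / 37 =-86.62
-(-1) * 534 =534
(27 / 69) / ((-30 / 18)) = -0.23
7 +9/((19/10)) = 11.74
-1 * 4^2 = -16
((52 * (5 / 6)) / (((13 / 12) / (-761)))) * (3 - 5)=60880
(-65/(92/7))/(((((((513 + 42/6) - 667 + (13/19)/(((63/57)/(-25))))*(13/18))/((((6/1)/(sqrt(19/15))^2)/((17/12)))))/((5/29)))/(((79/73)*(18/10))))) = 634940775/13415295629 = 0.05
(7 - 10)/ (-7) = 3/ 7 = 0.43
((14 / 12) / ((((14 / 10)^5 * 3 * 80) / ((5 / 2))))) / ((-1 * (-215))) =625 / 59467968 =0.00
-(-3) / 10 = 3 / 10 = 0.30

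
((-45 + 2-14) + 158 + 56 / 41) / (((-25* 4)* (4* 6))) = -1399 / 32800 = -0.04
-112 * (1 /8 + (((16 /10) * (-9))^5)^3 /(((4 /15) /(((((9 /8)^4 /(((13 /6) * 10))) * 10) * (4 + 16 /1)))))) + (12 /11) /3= 257324269872741880803517413955338 /174560546875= 1474126166991259781498.19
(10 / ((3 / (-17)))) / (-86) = 85 / 129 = 0.66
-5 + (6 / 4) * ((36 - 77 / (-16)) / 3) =15.41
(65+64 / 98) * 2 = 6434 / 49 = 131.31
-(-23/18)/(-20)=-23/360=-0.06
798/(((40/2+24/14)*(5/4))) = 29.40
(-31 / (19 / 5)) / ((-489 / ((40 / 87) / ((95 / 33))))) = 13640 / 5119341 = 0.00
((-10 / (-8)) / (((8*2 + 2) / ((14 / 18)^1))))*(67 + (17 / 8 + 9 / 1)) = 21875 / 5184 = 4.22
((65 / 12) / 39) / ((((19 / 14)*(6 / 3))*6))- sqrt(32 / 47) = 35 / 4104- 4*sqrt(94) / 47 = -0.82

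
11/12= 0.92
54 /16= 27 /8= 3.38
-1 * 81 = -81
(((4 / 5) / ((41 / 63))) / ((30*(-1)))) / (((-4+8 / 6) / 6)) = 189 / 2050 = 0.09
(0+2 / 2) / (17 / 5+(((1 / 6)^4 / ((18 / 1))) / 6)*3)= 0.29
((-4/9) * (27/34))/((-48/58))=29/68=0.43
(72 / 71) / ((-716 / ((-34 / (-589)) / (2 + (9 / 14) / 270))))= -257040 / 6295390441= -0.00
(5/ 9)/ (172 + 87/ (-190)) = 950/ 293337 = 0.00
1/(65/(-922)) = -922/65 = -14.18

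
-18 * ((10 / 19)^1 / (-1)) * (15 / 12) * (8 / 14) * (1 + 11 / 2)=5850 / 133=43.98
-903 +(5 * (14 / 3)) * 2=-2569 / 3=-856.33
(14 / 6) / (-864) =-7 / 2592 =-0.00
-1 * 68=-68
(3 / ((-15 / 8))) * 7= -56 / 5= -11.20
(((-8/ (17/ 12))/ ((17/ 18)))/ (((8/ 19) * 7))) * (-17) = 4104/ 119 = 34.49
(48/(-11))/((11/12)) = -576/121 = -4.76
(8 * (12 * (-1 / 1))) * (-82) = 7872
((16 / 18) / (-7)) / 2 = -4 / 63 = -0.06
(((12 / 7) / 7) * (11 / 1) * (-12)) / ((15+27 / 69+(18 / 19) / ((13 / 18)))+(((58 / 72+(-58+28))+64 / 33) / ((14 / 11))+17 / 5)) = 3239533440 / 131442899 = 24.65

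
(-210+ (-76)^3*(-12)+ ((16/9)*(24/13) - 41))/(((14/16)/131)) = 30755971448/39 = 788614652.51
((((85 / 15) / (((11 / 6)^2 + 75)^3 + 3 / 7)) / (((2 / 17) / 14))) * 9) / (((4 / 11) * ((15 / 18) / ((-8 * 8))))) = -123122571264 / 46219875175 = -2.66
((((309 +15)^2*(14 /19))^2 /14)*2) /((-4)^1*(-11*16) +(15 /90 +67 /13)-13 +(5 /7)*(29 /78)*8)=56157719095296 /45889237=1223766.68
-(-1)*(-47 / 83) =-47 / 83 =-0.57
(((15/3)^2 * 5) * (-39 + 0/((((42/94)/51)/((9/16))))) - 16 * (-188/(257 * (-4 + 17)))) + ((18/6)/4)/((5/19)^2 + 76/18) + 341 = -844639171665/186334252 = -4532.92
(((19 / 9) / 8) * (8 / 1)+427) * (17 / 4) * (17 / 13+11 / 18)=14739323 / 4212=3499.36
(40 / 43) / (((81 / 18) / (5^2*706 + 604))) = 3773.44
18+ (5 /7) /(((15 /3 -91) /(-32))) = 5498 /301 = 18.27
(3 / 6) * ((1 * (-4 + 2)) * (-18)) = 18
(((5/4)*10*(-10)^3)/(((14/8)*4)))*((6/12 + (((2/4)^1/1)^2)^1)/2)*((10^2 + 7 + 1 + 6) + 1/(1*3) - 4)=-1034375/14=-73883.93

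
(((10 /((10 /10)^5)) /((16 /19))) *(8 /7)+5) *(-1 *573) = -74490 /7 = -10641.43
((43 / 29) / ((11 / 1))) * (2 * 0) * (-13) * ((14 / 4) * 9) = 0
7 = 7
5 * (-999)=-4995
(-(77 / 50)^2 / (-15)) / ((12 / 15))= 0.20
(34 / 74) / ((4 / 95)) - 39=-28.09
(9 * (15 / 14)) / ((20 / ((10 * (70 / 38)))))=675 / 76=8.88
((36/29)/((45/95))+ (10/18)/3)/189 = 0.01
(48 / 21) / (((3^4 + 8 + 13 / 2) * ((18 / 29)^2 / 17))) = 114376 / 108297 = 1.06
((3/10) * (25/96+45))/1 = 869/64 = 13.58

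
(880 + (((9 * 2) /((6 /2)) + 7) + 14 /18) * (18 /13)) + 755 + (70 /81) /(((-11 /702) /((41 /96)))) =16787861 /10296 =1630.52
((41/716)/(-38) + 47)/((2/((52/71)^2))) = 216106215/17144441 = 12.61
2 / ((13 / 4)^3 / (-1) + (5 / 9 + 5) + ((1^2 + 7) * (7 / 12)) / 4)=-1152 / 15901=-0.07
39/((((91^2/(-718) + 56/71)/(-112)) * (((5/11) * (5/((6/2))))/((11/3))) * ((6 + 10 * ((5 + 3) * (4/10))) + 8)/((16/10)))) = 68.44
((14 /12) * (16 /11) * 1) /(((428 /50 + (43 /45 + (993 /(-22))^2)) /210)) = 5544000 /31842467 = 0.17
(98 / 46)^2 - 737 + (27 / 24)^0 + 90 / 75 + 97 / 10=-3811769 / 5290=-720.56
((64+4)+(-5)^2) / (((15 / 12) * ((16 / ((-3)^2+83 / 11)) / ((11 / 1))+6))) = 12.22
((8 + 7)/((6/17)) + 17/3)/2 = 24.08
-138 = -138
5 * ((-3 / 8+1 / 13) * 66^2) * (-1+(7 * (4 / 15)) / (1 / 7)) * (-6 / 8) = 6110379 / 104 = 58753.64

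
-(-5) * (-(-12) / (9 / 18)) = 120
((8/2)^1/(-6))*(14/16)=-7/12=-0.58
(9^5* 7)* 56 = 23147208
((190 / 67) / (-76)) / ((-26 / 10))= 25 / 1742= 0.01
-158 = -158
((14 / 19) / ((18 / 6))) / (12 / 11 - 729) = -154 / 456399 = -0.00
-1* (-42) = 42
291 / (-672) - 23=-5249 / 224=-23.43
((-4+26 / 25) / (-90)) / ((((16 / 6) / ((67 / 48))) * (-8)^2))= 2479 / 9216000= 0.00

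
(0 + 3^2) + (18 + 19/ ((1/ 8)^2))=1243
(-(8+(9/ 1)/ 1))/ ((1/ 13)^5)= -6311981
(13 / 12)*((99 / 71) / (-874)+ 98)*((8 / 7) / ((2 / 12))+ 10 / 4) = 10356271679 / 10425072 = 993.40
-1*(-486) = 486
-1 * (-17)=17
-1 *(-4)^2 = -16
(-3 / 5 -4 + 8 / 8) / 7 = -18 / 35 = -0.51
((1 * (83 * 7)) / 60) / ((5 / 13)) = 7553 / 300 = 25.18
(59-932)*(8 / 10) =-3492 / 5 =-698.40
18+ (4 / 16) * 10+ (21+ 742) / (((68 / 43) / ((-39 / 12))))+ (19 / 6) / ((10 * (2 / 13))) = -6305717 / 4080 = -1545.52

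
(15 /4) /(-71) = -15 /284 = -0.05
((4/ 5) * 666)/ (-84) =-222/ 35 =-6.34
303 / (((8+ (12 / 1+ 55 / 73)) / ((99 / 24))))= 2409 / 40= 60.22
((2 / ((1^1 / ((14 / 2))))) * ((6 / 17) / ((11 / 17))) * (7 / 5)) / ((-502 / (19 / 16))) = -0.03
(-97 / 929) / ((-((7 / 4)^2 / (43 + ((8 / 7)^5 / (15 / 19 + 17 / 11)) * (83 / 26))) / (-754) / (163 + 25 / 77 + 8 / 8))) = -693211148377217952 / 3593540586559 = -192904.78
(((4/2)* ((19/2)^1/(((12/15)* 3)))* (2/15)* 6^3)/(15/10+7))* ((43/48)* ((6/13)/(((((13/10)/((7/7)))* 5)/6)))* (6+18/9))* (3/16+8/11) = 2367666/31603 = 74.92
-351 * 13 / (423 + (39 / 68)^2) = -781456 / 72499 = -10.78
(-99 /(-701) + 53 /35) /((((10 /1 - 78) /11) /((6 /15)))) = -0.11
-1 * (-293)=293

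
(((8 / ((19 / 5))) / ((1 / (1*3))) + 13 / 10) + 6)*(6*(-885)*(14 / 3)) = -6410586 / 19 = -337399.26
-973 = -973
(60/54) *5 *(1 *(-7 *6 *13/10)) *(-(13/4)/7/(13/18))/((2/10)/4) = 3900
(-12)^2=144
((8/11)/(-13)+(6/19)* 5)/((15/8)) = 0.81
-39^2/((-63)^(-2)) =-6036849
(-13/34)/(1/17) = -6.50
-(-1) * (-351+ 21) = -330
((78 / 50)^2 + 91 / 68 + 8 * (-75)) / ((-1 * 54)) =25339697 / 2295000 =11.04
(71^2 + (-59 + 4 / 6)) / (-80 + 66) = -7474 / 21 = -355.90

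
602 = 602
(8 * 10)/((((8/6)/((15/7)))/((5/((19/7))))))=4500/19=236.84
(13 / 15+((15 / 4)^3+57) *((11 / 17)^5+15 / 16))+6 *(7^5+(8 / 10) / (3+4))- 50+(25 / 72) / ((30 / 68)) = 138646568363908561 / 1373967221760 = 100909.66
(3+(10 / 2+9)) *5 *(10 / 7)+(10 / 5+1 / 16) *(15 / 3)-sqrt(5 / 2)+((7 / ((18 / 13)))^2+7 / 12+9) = 1513963 / 9072-sqrt(10) / 2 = 165.30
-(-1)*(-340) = -340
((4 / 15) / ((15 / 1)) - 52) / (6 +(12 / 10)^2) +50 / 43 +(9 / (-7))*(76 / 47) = -93580850 / 11841039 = -7.90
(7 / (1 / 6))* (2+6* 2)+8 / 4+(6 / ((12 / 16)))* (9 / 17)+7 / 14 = 594.74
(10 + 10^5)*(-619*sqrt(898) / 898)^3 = -11860018833295*sqrt(898) / 403202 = -881456468.88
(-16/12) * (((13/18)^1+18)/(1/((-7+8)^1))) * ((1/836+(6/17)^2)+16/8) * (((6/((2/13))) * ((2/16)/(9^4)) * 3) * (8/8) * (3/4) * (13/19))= -29250662129/481889808576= -0.06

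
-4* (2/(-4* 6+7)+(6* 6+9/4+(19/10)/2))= -13288/85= -156.33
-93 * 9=-837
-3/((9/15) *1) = -5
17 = 17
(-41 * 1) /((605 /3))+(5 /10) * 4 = 1087 /605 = 1.80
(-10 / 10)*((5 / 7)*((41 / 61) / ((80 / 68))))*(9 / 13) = -6273 / 22204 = -0.28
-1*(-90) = 90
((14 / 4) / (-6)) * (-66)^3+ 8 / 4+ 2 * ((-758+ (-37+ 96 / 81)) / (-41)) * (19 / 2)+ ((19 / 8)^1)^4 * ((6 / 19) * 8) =47654134387 / 283392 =168156.24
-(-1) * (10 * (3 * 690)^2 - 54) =42848946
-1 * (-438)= 438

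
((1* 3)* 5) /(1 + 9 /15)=75 /8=9.38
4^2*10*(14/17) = 2240/17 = 131.76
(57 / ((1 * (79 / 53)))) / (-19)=-159 / 79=-2.01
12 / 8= 3 / 2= 1.50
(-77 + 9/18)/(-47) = 153/94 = 1.63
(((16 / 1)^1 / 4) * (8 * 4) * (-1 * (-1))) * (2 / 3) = 256 / 3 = 85.33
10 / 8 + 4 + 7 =49 / 4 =12.25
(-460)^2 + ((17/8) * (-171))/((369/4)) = 17350877/82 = 211596.06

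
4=4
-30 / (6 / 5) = -25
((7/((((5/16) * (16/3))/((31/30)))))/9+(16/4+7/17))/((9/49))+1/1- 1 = 1834511/68850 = 26.65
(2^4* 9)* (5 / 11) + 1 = 731 / 11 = 66.45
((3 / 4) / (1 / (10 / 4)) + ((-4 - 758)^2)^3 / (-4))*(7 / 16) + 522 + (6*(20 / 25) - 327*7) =-13703385269542226163 / 640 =-21411539483659728.38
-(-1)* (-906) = -906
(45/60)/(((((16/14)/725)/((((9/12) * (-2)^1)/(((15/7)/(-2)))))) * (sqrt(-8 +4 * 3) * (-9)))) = -7105/192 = -37.01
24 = 24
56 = 56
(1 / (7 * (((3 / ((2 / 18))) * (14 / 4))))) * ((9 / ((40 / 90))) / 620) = 3 / 60760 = 0.00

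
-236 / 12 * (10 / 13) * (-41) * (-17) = -411230 / 39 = -10544.36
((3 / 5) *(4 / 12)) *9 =9 / 5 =1.80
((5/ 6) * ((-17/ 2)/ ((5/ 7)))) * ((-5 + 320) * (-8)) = 24990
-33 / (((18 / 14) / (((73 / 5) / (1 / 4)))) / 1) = -22484 / 15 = -1498.93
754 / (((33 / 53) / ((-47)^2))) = 88276058 / 33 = 2675032.06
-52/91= -4/7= -0.57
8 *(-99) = -792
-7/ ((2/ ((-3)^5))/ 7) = 11907/ 2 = 5953.50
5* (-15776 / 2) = -39440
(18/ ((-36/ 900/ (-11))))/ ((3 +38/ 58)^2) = 2081475/ 5618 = 370.50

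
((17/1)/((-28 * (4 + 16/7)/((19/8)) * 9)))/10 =-323/126720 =-0.00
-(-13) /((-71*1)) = -13 /71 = -0.18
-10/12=-5/6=-0.83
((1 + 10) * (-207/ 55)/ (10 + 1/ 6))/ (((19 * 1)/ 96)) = -119232/ 5795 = -20.57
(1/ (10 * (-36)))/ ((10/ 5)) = -1/ 720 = -0.00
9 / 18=1 / 2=0.50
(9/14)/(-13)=-9/182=-0.05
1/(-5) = -1/5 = -0.20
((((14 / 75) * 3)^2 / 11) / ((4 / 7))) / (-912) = -0.00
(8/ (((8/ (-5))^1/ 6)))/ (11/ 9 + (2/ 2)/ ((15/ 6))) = -1350/ 73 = -18.49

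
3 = 3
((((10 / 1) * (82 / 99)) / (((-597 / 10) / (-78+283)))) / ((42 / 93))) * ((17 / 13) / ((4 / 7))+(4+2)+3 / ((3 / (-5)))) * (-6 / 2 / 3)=123763625 / 597597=207.10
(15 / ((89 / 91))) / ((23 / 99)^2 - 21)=-13378365 / 18270988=-0.73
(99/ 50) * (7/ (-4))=-693/ 200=-3.46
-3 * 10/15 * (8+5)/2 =-13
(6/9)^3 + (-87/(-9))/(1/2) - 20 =-10/27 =-0.37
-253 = -253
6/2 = 3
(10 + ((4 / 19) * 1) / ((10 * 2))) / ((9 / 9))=951 / 95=10.01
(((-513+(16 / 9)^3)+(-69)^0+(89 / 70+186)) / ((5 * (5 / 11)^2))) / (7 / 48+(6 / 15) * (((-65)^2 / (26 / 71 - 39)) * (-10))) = -3326010992392 / 4711639235625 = -0.71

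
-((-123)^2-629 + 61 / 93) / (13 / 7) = -9439927 / 1209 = -7808.05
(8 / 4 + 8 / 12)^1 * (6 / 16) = 1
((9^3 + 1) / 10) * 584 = 42632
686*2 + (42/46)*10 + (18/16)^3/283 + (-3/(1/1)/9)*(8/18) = 124261813349/89980416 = 1380.99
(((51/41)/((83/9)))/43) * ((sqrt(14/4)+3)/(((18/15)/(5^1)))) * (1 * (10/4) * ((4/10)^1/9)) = 425 * sqrt(14)/585316+1275/292658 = 0.01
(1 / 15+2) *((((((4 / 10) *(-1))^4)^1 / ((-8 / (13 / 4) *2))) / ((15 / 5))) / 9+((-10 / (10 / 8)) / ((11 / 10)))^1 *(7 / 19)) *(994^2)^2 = -286002780388955457548 / 52903125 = -5406160418481.05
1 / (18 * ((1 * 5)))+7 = 631 / 90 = 7.01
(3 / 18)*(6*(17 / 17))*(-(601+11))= -612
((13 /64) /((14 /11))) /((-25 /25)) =-0.16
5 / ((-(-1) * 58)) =5 / 58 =0.09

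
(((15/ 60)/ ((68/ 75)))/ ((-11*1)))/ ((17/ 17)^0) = -75/ 2992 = -0.03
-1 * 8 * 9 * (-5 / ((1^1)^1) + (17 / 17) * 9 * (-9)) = 6192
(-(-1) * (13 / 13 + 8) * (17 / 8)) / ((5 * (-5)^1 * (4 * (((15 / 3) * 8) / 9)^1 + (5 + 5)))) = -1377 / 50000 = -0.03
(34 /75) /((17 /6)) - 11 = -271 /25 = -10.84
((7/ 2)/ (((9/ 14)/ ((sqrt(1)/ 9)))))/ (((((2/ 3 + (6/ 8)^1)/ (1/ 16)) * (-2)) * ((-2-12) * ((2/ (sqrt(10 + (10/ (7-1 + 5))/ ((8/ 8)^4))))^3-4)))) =-1750/ 7321373-385 * sqrt(330)/ 527138856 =-0.00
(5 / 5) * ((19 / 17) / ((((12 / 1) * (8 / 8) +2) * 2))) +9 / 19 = 4645 / 9044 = 0.51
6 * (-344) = -2064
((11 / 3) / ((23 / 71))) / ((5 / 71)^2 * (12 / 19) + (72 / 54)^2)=224410197 / 35308772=6.36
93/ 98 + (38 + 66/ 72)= 23441/ 588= 39.87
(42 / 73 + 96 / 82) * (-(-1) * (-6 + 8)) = 10452 / 2993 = 3.49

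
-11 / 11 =-1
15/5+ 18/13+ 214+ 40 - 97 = 2098/13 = 161.38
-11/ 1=-11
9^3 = 729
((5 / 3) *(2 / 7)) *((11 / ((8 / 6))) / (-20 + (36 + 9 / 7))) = 5 / 22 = 0.23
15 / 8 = 1.88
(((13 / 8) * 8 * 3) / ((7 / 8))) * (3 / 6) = 156 / 7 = 22.29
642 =642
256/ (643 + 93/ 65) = 520/ 1309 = 0.40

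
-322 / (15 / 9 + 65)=-4.83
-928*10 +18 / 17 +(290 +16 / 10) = -763924 / 85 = -8987.34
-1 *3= -3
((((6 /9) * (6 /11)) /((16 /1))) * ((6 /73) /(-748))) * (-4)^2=-6 /150161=-0.00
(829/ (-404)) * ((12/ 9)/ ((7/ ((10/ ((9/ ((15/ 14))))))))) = -20725/ 44541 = -0.47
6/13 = 0.46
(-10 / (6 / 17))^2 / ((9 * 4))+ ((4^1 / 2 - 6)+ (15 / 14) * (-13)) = 9913 / 2268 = 4.37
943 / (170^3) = 943 / 4913000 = 0.00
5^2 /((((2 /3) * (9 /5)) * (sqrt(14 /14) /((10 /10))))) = 125 /6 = 20.83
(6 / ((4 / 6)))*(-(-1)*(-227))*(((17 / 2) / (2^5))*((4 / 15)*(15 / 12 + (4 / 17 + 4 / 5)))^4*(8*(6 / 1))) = -27579645378369 / 7676562500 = -3592.71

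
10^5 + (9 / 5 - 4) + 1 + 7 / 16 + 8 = 8000579 / 80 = 100007.24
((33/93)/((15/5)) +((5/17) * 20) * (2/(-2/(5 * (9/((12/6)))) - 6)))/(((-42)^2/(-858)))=56181983/63679518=0.88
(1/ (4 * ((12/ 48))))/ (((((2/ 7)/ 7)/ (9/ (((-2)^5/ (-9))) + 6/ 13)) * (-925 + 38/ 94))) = -409605/ 5165056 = -0.08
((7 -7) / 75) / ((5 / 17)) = 0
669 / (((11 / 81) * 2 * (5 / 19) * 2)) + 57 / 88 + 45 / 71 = 4681.24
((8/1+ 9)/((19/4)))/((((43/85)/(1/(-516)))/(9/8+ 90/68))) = -9435/281048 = -0.03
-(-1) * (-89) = -89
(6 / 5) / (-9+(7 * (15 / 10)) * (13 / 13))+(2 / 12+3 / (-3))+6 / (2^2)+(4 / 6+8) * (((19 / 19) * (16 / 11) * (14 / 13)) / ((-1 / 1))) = -666 / 55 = -12.11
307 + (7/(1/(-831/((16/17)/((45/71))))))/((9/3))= -1134583/1136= -998.75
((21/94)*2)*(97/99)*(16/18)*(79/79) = 5432/13959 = 0.39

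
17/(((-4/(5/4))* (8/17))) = -1445/128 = -11.29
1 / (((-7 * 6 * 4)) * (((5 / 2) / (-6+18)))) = -1 / 35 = -0.03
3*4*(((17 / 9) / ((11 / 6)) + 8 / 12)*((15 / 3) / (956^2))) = 70 / 628331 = 0.00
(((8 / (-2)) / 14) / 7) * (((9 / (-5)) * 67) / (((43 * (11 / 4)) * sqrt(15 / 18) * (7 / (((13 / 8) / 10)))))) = 7839 * sqrt(30) / 40559750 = 0.00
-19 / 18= -1.06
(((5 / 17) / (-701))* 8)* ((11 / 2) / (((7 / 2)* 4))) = -110 / 83419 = -0.00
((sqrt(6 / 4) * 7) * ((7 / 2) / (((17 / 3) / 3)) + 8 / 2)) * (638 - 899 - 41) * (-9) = 1893087 * sqrt(6) / 34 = 136385.21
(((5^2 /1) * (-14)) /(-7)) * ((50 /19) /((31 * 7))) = 2500 /4123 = 0.61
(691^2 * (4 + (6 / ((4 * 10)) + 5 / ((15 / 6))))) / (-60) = -19576721 / 400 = -48941.80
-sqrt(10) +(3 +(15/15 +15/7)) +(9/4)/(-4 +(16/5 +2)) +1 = 505/56 - sqrt(10) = 5.86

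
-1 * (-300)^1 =300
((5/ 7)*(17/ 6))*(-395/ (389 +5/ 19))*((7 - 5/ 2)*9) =-17223975/ 207088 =-83.17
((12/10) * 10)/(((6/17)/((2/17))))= 4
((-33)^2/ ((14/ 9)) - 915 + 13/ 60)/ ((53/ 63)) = -270537/ 1060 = -255.22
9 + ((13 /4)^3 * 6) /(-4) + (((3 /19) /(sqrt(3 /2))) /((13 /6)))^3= -5439 /128 + 1296 * sqrt(6) /15069223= -42.49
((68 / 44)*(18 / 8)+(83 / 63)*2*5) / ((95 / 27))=4.73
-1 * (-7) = 7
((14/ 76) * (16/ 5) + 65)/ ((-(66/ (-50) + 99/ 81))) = 670.80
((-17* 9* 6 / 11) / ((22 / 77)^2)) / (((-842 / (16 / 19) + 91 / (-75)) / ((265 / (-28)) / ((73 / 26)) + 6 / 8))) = -117354825 / 43847669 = -2.68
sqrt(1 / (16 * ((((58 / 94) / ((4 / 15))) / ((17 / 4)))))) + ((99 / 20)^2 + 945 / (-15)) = -15399 / 400 + sqrt(347565) / 1740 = -38.16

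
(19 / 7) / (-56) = -19 / 392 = -0.05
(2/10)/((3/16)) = 16/15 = 1.07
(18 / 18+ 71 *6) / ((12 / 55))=23485 / 12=1957.08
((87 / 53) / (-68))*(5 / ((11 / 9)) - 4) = -0.00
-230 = -230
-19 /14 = -1.36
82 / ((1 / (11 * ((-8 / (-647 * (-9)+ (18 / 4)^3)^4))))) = -29556736 / 5010971651611760961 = -0.00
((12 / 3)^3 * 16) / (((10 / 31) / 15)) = 47616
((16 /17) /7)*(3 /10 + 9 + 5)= 1144 /595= 1.92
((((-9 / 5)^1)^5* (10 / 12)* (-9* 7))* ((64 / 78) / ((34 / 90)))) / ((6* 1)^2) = 1653372 / 27625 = 59.85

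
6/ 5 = 1.20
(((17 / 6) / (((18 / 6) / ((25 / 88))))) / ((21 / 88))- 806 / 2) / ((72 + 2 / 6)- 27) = -151909 / 17136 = -8.86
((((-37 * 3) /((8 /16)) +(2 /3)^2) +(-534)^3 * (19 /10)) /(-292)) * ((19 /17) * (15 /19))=6509688731 /7446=874253.12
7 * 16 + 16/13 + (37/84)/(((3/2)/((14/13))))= 13285/117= 113.55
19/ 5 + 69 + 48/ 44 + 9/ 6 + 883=105423/ 110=958.39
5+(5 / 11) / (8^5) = 1802245 / 360448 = 5.00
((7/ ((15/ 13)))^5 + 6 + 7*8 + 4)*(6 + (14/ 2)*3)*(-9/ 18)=-6290440201/ 56250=-111830.05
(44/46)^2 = 484/529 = 0.91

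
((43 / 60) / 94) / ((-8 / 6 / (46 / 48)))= -989 / 180480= -0.01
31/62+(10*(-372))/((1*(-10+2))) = 931/2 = 465.50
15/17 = 0.88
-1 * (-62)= 62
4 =4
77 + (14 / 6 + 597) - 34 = 1927 / 3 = 642.33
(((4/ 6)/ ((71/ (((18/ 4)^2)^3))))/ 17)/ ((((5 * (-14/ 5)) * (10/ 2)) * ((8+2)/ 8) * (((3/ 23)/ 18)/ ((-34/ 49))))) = 12223143/ 2435300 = 5.02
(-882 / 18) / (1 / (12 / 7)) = -84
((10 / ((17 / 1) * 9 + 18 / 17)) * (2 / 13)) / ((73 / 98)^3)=320005280 / 13244861799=0.02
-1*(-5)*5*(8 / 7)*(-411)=-82200 / 7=-11742.86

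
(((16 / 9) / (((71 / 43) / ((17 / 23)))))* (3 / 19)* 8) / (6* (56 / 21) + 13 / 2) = 187136 / 4188645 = 0.04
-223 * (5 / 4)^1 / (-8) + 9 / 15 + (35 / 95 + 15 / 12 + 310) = 1055069 / 3040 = 347.06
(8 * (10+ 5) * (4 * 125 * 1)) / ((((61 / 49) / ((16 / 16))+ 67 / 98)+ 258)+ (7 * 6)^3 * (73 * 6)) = 56000 / 30287417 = 0.00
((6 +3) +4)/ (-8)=-13/ 8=-1.62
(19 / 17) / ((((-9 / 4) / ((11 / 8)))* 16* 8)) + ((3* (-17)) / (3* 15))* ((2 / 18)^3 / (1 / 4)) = -549871 / 47589120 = -0.01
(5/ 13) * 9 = 45/ 13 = 3.46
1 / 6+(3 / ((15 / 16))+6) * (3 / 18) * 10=31 / 2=15.50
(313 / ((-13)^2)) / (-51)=-313 / 8619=-0.04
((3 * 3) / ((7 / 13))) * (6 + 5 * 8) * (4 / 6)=3588 / 7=512.57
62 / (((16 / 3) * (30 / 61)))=1891 / 80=23.64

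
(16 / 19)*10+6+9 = 445 / 19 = 23.42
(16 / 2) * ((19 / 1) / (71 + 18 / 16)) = 1216 / 577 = 2.11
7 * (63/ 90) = 49/ 10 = 4.90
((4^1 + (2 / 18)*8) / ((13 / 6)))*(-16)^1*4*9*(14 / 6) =-3032.62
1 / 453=0.00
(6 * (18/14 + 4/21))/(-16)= -31/56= -0.55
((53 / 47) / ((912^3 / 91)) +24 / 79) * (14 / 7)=855645376601 / 1408249055232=0.61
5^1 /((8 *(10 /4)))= 1 /4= 0.25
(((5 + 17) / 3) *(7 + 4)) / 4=121 / 6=20.17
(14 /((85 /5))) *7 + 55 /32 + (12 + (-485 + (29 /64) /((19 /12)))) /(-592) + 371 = 1160396465 /3059456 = 379.28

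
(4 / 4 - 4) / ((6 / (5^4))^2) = -390625 / 12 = -32552.08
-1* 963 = -963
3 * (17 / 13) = 51 / 13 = 3.92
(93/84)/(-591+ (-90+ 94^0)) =-31/19040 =-0.00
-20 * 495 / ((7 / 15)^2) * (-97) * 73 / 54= 5961045.92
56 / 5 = 11.20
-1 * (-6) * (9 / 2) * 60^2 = 97200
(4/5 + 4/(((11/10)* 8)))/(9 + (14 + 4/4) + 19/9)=621/12925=0.05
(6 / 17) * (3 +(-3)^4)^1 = 504 / 17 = 29.65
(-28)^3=-21952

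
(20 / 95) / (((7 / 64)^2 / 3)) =49152 / 931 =52.79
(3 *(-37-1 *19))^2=28224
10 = 10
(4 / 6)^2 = 4 / 9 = 0.44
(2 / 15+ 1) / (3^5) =17 / 3645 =0.00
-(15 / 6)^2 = -25 / 4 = -6.25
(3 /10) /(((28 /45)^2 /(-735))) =-18225 /32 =-569.53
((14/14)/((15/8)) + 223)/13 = 17.19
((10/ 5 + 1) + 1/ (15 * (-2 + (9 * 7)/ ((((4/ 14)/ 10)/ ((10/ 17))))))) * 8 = 990737/ 41280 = 24.00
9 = 9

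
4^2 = 16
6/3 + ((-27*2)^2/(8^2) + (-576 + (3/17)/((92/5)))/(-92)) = 3872261/71944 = 53.82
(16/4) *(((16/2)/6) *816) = 4352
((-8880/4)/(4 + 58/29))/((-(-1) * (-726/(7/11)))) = 1295/3993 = 0.32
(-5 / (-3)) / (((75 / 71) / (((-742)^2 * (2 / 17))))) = 78180088 / 765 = 102196.19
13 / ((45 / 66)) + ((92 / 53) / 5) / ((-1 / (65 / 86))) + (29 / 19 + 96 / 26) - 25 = -8250382 / 8443695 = -0.98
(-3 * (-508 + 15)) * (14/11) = 20706/11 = 1882.36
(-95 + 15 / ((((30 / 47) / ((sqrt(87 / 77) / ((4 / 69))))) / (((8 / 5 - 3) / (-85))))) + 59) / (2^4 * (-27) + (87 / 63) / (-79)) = 59724 / 716717 - 5380137 * sqrt(6699) / 26805215800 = 0.07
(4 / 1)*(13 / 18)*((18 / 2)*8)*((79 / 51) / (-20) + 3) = 155012 / 255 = 607.89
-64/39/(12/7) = -112/117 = -0.96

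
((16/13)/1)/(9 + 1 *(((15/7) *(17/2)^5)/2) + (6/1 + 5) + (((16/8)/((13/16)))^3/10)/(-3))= 0.00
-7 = -7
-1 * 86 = -86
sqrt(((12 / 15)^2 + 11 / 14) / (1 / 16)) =2* sqrt(6986) / 35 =4.78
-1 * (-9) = 9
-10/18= -0.56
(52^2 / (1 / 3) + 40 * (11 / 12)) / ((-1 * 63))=-24446 / 189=-129.34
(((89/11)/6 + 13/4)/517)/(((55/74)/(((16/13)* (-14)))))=-2515408/12198615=-0.21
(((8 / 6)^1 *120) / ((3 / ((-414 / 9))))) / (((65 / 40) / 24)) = -471040 / 13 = -36233.85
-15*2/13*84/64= -315/104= -3.03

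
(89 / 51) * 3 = 89 / 17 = 5.24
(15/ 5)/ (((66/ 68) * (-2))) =-17/ 11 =-1.55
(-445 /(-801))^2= 25 /81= 0.31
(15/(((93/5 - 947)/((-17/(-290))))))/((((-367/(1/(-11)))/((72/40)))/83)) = -38097/1086905732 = -0.00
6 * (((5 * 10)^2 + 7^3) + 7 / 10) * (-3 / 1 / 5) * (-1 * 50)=511866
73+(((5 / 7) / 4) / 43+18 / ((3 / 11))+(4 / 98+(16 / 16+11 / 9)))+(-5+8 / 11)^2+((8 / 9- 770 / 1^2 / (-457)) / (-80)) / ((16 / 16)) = 6689680551319 / 41943880440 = 159.49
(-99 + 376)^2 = 76729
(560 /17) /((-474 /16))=-4480 /4029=-1.11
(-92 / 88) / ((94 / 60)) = -345 / 517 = -0.67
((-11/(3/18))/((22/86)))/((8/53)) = -1709.25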